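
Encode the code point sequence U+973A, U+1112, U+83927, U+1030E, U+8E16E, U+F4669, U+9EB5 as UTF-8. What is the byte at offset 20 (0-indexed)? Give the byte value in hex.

U+973A → 3-byte form E9 9C BA at offsets 0–2.
U+1112 → 3-byte form E1 84 92 at offsets 3–5.
U+83927 → 4-byte form F2 83 A4 A7 at offsets 6–9.
U+1030E → 4-byte form F0 90 8C 8E at offsets 10–13.
U+8E16E → 4-byte form F2 8E 85 AE at offsets 14–17.
U+F4669 → 4-byte form F3 B4 99 A9 at offsets 18–21.
Offset 20 falls in char 6's range; it's byte 3 of F3 B4 99 A9 = 0x99.

0x99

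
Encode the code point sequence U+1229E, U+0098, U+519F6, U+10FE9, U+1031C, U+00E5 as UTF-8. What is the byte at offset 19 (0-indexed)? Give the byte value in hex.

U+1229E → 4-byte form F0 92 8A 9E at offsets 0–3.
U+0098 → 2-byte form C2 98 at offsets 4–5.
U+519F6 → 4-byte form F1 91 A7 B6 at offsets 6–9.
U+10FE9 → 4-byte form F0 90 BF A9 at offsets 10–13.
U+1031C → 4-byte form F0 90 8C 9C at offsets 14–17.
U+00E5 → 2-byte form C3 A5 at offsets 18–19.
Offset 19 falls in char 6's range; it's byte 2 of C3 A5 = 0xA5.

0xA5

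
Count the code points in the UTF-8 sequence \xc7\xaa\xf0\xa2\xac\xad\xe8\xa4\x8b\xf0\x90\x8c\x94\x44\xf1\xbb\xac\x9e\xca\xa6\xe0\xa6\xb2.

8

Byte at offset 0: 0xC7 = 11000111 → 2-byte char (#1). Advance 2.
Byte at offset 2: 0xF0 = 11110000 → 4-byte char (#2). Advance 4.
Byte at offset 6: 0xE8 = 11101000 → 3-byte char (#3). Advance 3.
Byte at offset 9: 0xF0 = 11110000 → 4-byte char (#4). Advance 4.
Byte at offset 13: 0x44 = 01000100 → 1-byte char (#5). Advance 1.
Byte at offset 14: 0xF1 = 11110001 → 4-byte char (#6). Advance 4.
Byte at offset 18: 0xCA = 11001010 → 2-byte char (#7). Advance 2.
Byte at offset 20: 0xE0 = 11100000 → 3-byte char (#8). Advance 3.
Reached end at offset 23 after 8 code points.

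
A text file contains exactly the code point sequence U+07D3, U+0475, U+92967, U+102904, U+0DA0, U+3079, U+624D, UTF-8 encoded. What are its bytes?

DF 93 D1 B5 F2 92 A5 A7 F4 82 A4 84 E0 B6 A0 E3 81 B9 E6 89 8D

U+07D3: 2-byte form → DF 93.
U+0475: 2-byte form → D1 B5.
U+92967: 4-byte form → F2 92 A5 A7.
U+102904: 4-byte form → F4 82 A4 84.
U+0DA0: 3-byte form → E0 B6 A0.
U+3079: 3-byte form → E3 81 B9.
U+624D: 3-byte form → E6 89 8D.
Concatenated (21 bytes): DF 93 D1 B5 F2 92 A5 A7 F4 82 A4 84 E0 B6 A0 E3 81 B9 E6 89 8D.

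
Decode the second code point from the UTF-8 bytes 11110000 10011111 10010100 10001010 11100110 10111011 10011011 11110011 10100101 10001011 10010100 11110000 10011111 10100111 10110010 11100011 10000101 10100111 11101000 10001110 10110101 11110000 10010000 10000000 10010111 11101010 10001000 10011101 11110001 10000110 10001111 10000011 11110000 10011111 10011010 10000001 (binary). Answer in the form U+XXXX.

U+6EDB

Offset 0: leading byte 0xF0 = 11110000 → 4-byte char #1 = F0 9F 94 8A.
Offset 4: leading byte 0xE6 = 11100110 → 3-byte char #2 = E6 BB 9B.
Leading byte 0xE6 = 11100110 matches 1110xxxx → 3-byte sequence.
Byte 1: 0xE6 = 11100110, payload 0110 (4 bits).
Byte 2: 0xBB = 10111011 (10xxxxxx ✓), payload 111011.
Byte 3: 0x9B = 10011011 (10xxxxxx ✓), payload 011011.
Concatenate: 0110111011011011 = 0x6EDB (16 bits → U+6EDB).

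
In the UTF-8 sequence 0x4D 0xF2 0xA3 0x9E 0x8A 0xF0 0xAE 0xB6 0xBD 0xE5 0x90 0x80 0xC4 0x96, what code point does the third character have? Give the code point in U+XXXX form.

U+2EDBD

Offset 0: leading byte 0x4D = 01001101 → 1-byte char #1 = 4D.
Offset 1: leading byte 0xF2 = 11110010 → 4-byte char #2 = F2 A3 9E 8A.
Offset 5: leading byte 0xF0 = 11110000 → 4-byte char #3 = F0 AE B6 BD.
Leading byte 0xF0 = 11110000 matches 11110xxx → 4-byte sequence.
Byte 1: 0xF0 = 11110000, payload 000 (3 bits).
Byte 2: 0xAE = 10101110 (10xxxxxx ✓), payload 101110.
Byte 3: 0xB6 = 10110110 (10xxxxxx ✓), payload 110110.
Byte 4: 0xBD = 10111101 (10xxxxxx ✓), payload 111101.
Concatenate: 000101110110110111101 = 0x2EDBD (21 bits → U+2EDBD).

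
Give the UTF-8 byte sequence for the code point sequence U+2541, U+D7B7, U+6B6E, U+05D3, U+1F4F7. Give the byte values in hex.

E2 95 81 ED 9E B7 E6 AD AE D7 93 F0 9F 93 B7

U+2541: 3-byte form → E2 95 81.
U+D7B7: 3-byte form → ED 9E B7.
U+6B6E: 3-byte form → E6 AD AE.
U+05D3: 2-byte form → D7 93.
U+1F4F7: 4-byte form → F0 9F 93 B7.
Concatenated (15 bytes): E2 95 81 ED 9E B7 E6 AD AE D7 93 F0 9F 93 B7.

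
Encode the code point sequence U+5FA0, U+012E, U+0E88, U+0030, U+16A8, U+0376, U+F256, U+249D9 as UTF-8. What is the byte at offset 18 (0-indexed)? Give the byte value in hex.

U+5FA0 → 3-byte form E5 BE A0 at offsets 0–2.
U+012E → 2-byte form C4 AE at offsets 3–4.
U+0E88 → 3-byte form E0 BA 88 at offsets 5–7.
U+0030 → 1-byte form 30 at offsets 8–8.
U+16A8 → 3-byte form E1 9A A8 at offsets 9–11.
U+0376 → 2-byte form CD B6 at offsets 12–13.
U+F256 → 3-byte form EF 89 96 at offsets 14–16.
U+249D9 → 4-byte form F0 A4 A7 99 at offsets 17–20.
Offset 18 falls in char 8's range; it's byte 2 of F0 A4 A7 99 = 0xA4.

0xA4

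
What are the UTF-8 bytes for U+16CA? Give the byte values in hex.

U+16CA = 0x16CA = 5834 decimal. In range U+0800–U+FFFF → 3-byte form: 1110xxxx 10xxxxxx 10xxxxxx.
Binary (16 bits): 0001011011001010.
Split 4+6+6: 0001 | 011011 | 001010.
Byte 1: 11100001 = 0xE1.
Byte 2: 10011011 = 0x9B.
Byte 3: 10001010 = 0x8A.

E1 9B 8A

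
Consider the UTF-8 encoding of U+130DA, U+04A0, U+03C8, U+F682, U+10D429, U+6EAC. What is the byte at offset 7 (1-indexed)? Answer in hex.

1-indexed offset 7 is 0-indexed offset 6.
U+130DA → 4-byte form F0 93 83 9A at offsets 0–3.
U+04A0 → 2-byte form D2 A0 at offsets 4–5.
U+03C8 → 2-byte form CF 88 at offsets 6–7.
Offset 6 falls in char 3's range; it's byte 1 of CF 88 = 0xCF.

0xCF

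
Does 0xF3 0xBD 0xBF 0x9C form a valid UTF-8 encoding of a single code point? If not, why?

Leading byte 0xF3 = 11110011 → 4-byte form.
Continuation bytes 0xBD=10111101, 0xBF=10111111, 0x9C=10011100 all match 10xxxxxx.
Decoded value 0xFDFDC is ≥ 0x10000 (shortest form) and not a surrogate.

valid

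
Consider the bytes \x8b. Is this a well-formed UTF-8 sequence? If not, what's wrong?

invalid (continuation byte with no leading byte)

Byte 0x8B = 10001011 has the form 10xxxxxx — a continuation byte — but there is no preceding leading byte.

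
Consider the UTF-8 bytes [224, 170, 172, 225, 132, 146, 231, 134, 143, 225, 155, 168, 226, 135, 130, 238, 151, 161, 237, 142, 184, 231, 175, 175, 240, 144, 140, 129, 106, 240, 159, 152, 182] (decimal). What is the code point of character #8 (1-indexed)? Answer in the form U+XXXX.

Offset 0: leading byte 0xE0 = 11100000 → 3-byte char #1 = E0 AA AC.
Offset 3: leading byte 0xE1 = 11100001 → 3-byte char #2 = E1 84 92.
Offset 6: leading byte 0xE7 = 11100111 → 3-byte char #3 = E7 86 8F.
Offset 9: leading byte 0xE1 = 11100001 → 3-byte char #4 = E1 9B A8.
Offset 12: leading byte 0xE2 = 11100010 → 3-byte char #5 = E2 87 82.
Offset 15: leading byte 0xEE = 11101110 → 3-byte char #6 = EE 97 A1.
Offset 18: leading byte 0xED = 11101101 → 3-byte char #7 = ED 8E B8.
Offset 21: leading byte 0xE7 = 11100111 → 3-byte char #8 = E7 AF AF.
Leading byte 0xE7 = 11100111 matches 1110xxxx → 3-byte sequence.
Byte 1: 0xE7 = 11100111, payload 0111 (4 bits).
Byte 2: 0xAF = 10101111 (10xxxxxx ✓), payload 101111.
Byte 3: 0xAF = 10101111 (10xxxxxx ✓), payload 101111.
Concatenate: 0111101111101111 = 0x7BEF (16 bits → U+7BEF).

U+7BEF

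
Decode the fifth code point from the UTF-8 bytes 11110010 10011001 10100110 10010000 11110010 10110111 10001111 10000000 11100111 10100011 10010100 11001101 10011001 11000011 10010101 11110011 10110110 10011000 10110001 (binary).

U+00D5

Offset 0: leading byte 0xF2 = 11110010 → 4-byte char #1 = F2 99 A6 90.
Offset 4: leading byte 0xF2 = 11110010 → 4-byte char #2 = F2 B7 8F 80.
Offset 8: leading byte 0xE7 = 11100111 → 3-byte char #3 = E7 A3 94.
Offset 11: leading byte 0xCD = 11001101 → 2-byte char #4 = CD 99.
Offset 13: leading byte 0xC3 = 11000011 → 2-byte char #5 = C3 95.
Leading byte 0xC3 = 11000011 matches 110xxxxx → 2-byte sequence.
Byte 1: 0xC3 = 11000011, payload 00011 (5 bits).
Byte 2: 0x95 = 10010101 (10xxxxxx ✓), payload 010101.
Concatenate: 00011010101 = 0xD5 (11 bits → U+00D5).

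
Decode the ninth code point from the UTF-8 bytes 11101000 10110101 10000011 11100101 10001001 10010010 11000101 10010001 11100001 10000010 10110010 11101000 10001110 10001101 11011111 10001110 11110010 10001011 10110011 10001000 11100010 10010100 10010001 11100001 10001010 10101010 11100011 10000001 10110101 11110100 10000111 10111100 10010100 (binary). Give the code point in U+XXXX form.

Offset 0: leading byte 0xE8 = 11101000 → 3-byte char #1 = E8 B5 83.
Offset 3: leading byte 0xE5 = 11100101 → 3-byte char #2 = E5 89 92.
Offset 6: leading byte 0xC5 = 11000101 → 2-byte char #3 = C5 91.
Offset 8: leading byte 0xE1 = 11100001 → 3-byte char #4 = E1 82 B2.
Offset 11: leading byte 0xE8 = 11101000 → 3-byte char #5 = E8 8E 8D.
Offset 14: leading byte 0xDF = 11011111 → 2-byte char #6 = DF 8E.
Offset 16: leading byte 0xF2 = 11110010 → 4-byte char #7 = F2 8B B3 88.
Offset 20: leading byte 0xE2 = 11100010 → 3-byte char #8 = E2 94 91.
Offset 23: leading byte 0xE1 = 11100001 → 3-byte char #9 = E1 8A AA.
Leading byte 0xE1 = 11100001 matches 1110xxxx → 3-byte sequence.
Byte 1: 0xE1 = 11100001, payload 0001 (4 bits).
Byte 2: 0x8A = 10001010 (10xxxxxx ✓), payload 001010.
Byte 3: 0xAA = 10101010 (10xxxxxx ✓), payload 101010.
Concatenate: 0001001010101010 = 0x12AA (16 bits → U+12AA).

U+12AA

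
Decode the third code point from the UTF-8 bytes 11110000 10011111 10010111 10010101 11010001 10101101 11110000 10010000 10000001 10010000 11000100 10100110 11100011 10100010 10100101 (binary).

U+10050

Offset 0: leading byte 0xF0 = 11110000 → 4-byte char #1 = F0 9F 97 95.
Offset 4: leading byte 0xD1 = 11010001 → 2-byte char #2 = D1 AD.
Offset 6: leading byte 0xF0 = 11110000 → 4-byte char #3 = F0 90 81 90.
Leading byte 0xF0 = 11110000 matches 11110xxx → 4-byte sequence.
Byte 1: 0xF0 = 11110000, payload 000 (3 bits).
Byte 2: 0x90 = 10010000 (10xxxxxx ✓), payload 010000.
Byte 3: 0x81 = 10000001 (10xxxxxx ✓), payload 000001.
Byte 4: 0x90 = 10010000 (10xxxxxx ✓), payload 010000.
Concatenate: 000010000000001010000 = 0x10050 (21 bits → U+10050).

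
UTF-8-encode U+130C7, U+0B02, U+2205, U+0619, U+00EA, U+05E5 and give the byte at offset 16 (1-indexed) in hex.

1-indexed offset 16 is 0-indexed offset 15.
U+130C7 → 4-byte form F0 93 83 87 at offsets 0–3.
U+0B02 → 3-byte form E0 AC 82 at offsets 4–6.
U+2205 → 3-byte form E2 88 85 at offsets 7–9.
U+0619 → 2-byte form D8 99 at offsets 10–11.
U+00EA → 2-byte form C3 AA at offsets 12–13.
U+05E5 → 2-byte form D7 A5 at offsets 14–15.
Offset 15 falls in char 6's range; it's byte 2 of D7 A5 = 0xA5.

0xA5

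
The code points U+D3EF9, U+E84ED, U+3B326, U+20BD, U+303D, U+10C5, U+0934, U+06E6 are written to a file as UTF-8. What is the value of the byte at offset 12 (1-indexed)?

0xA6

1-indexed offset 12 is 0-indexed offset 11.
U+D3EF9 → 4-byte form F3 93 BB B9 at offsets 0–3.
U+E84ED → 4-byte form F3 A8 93 AD at offsets 4–7.
U+3B326 → 4-byte form F0 BB 8C A6 at offsets 8–11.
Offset 11 falls in char 3's range; it's byte 4 of F0 BB 8C A6 = 0xA6.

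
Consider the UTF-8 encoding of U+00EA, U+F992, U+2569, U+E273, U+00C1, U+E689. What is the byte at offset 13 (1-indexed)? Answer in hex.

0x81

1-indexed offset 13 is 0-indexed offset 12.
U+00EA → 2-byte form C3 AA at offsets 0–1.
U+F992 → 3-byte form EF A6 92 at offsets 2–4.
U+2569 → 3-byte form E2 95 A9 at offsets 5–7.
U+E273 → 3-byte form EE 89 B3 at offsets 8–10.
U+00C1 → 2-byte form C3 81 at offsets 11–12.
Offset 12 falls in char 5's range; it's byte 2 of C3 81 = 0x81.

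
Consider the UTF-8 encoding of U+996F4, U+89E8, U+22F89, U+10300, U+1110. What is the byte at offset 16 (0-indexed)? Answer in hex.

U+996F4 → 4-byte form F2 99 9B B4 at offsets 0–3.
U+89E8 → 3-byte form E8 A7 A8 at offsets 4–6.
U+22F89 → 4-byte form F0 A2 BE 89 at offsets 7–10.
U+10300 → 4-byte form F0 90 8C 80 at offsets 11–14.
U+1110 → 3-byte form E1 84 90 at offsets 15–17.
Offset 16 falls in char 5's range; it's byte 2 of E1 84 90 = 0x84.

0x84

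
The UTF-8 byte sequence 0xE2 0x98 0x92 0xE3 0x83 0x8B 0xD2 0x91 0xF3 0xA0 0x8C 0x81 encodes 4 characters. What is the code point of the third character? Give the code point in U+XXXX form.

U+0491

Offset 0: leading byte 0xE2 = 11100010 → 3-byte char #1 = E2 98 92.
Offset 3: leading byte 0xE3 = 11100011 → 3-byte char #2 = E3 83 8B.
Offset 6: leading byte 0xD2 = 11010010 → 2-byte char #3 = D2 91.
Leading byte 0xD2 = 11010010 matches 110xxxxx → 2-byte sequence.
Byte 1: 0xD2 = 11010010, payload 10010 (5 bits).
Byte 2: 0x91 = 10010001 (10xxxxxx ✓), payload 010001.
Concatenate: 10010010001 = 0x491 (11 bits → U+0491).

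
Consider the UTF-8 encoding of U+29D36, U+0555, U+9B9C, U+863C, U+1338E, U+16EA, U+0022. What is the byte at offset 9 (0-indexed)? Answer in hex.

0xE8

U+29D36 → 4-byte form F0 A9 B4 B6 at offsets 0–3.
U+0555 → 2-byte form D5 95 at offsets 4–5.
U+9B9C → 3-byte form E9 AE 9C at offsets 6–8.
U+863C → 3-byte form E8 98 BC at offsets 9–11.
Offset 9 falls in char 4's range; it's byte 1 of E8 98 BC = 0xE8.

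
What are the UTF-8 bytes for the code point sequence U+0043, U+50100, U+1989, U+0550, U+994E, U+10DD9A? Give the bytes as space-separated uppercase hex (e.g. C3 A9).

U+0043: 1-byte form → 43.
U+50100: 4-byte form → F1 90 84 80.
U+1989: 3-byte form → E1 A6 89.
U+0550: 2-byte form → D5 90.
U+994E: 3-byte form → E9 A5 8E.
U+10DD9A: 4-byte form → F4 8D B6 9A.
Concatenated (17 bytes): 43 F1 90 84 80 E1 A6 89 D5 90 E9 A5 8E F4 8D B6 9A.

43 F1 90 84 80 E1 A6 89 D5 90 E9 A5 8E F4 8D B6 9A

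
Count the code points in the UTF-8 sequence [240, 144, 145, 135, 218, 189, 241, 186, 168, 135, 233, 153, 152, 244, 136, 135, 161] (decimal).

5

Byte at offset 0: 0xF0 = 11110000 → 4-byte char (#1). Advance 4.
Byte at offset 4: 0xDA = 11011010 → 2-byte char (#2). Advance 2.
Byte at offset 6: 0xF1 = 11110001 → 4-byte char (#3). Advance 4.
Byte at offset 10: 0xE9 = 11101001 → 3-byte char (#4). Advance 3.
Byte at offset 13: 0xF4 = 11110100 → 4-byte char (#5). Advance 4.
Reached end at offset 17 after 5 code points.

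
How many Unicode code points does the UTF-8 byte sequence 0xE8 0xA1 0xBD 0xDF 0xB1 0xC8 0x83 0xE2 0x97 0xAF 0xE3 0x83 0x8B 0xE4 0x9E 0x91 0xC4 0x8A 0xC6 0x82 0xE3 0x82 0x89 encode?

9

Byte at offset 0: 0xE8 = 11101000 → 3-byte char (#1). Advance 3.
Byte at offset 3: 0xDF = 11011111 → 2-byte char (#2). Advance 2.
Byte at offset 5: 0xC8 = 11001000 → 2-byte char (#3). Advance 2.
Byte at offset 7: 0xE2 = 11100010 → 3-byte char (#4). Advance 3.
Byte at offset 10: 0xE3 = 11100011 → 3-byte char (#5). Advance 3.
Byte at offset 13: 0xE4 = 11100100 → 3-byte char (#6). Advance 3.
Byte at offset 16: 0xC4 = 11000100 → 2-byte char (#7). Advance 2.
Byte at offset 18: 0xC6 = 11000110 → 2-byte char (#8). Advance 2.
Byte at offset 20: 0xE3 = 11100011 → 3-byte char (#9). Advance 3.
Reached end at offset 23 after 9 code points.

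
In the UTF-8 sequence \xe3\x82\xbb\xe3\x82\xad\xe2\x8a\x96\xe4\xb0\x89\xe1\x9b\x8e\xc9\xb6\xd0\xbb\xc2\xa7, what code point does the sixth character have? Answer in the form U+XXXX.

U+0276

Offset 0: leading byte 0xE3 = 11100011 → 3-byte char #1 = E3 82 BB.
Offset 3: leading byte 0xE3 = 11100011 → 3-byte char #2 = E3 82 AD.
Offset 6: leading byte 0xE2 = 11100010 → 3-byte char #3 = E2 8A 96.
Offset 9: leading byte 0xE4 = 11100100 → 3-byte char #4 = E4 B0 89.
Offset 12: leading byte 0xE1 = 11100001 → 3-byte char #5 = E1 9B 8E.
Offset 15: leading byte 0xC9 = 11001001 → 2-byte char #6 = C9 B6.
Leading byte 0xC9 = 11001001 matches 110xxxxx → 2-byte sequence.
Byte 1: 0xC9 = 11001001, payload 01001 (5 bits).
Byte 2: 0xB6 = 10110110 (10xxxxxx ✓), payload 110110.
Concatenate: 01001110110 = 0x276 (11 bits → U+0276).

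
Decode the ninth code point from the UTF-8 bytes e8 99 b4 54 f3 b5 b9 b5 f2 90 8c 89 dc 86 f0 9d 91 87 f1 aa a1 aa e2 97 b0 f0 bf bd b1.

Offset 0: leading byte 0xE8 = 11101000 → 3-byte char #1 = E8 99 B4.
Offset 3: leading byte 0x54 = 01010100 → 1-byte char #2 = 54.
Offset 4: leading byte 0xF3 = 11110011 → 4-byte char #3 = F3 B5 B9 B5.
Offset 8: leading byte 0xF2 = 11110010 → 4-byte char #4 = F2 90 8C 89.
Offset 12: leading byte 0xDC = 11011100 → 2-byte char #5 = DC 86.
Offset 14: leading byte 0xF0 = 11110000 → 4-byte char #6 = F0 9D 91 87.
Offset 18: leading byte 0xF1 = 11110001 → 4-byte char #7 = F1 AA A1 AA.
Offset 22: leading byte 0xE2 = 11100010 → 3-byte char #8 = E2 97 B0.
Offset 25: leading byte 0xF0 = 11110000 → 4-byte char #9 = F0 BF BD B1.
Leading byte 0xF0 = 11110000 matches 11110xxx → 4-byte sequence.
Byte 1: 0xF0 = 11110000, payload 000 (3 bits).
Byte 2: 0xBF = 10111111 (10xxxxxx ✓), payload 111111.
Byte 3: 0xBD = 10111101 (10xxxxxx ✓), payload 111101.
Byte 4: 0xB1 = 10110001 (10xxxxxx ✓), payload 110001.
Concatenate: 000111111111101110001 = 0x3FF71 (21 bits → U+3FF71).

U+3FF71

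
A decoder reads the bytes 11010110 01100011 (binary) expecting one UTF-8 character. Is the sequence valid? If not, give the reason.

Leading byte 0xD6 = 11010110 → 2-byte form.
Byte 2 is 0x63 = 01100011, which is not 10xxxxxx — expected a continuation byte.

invalid (non-continuation byte where continuation expected)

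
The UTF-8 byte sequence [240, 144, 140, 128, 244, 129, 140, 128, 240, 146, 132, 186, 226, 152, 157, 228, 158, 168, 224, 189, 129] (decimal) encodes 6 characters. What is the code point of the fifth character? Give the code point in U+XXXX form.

Offset 0: leading byte 0xF0 = 11110000 → 4-byte char #1 = F0 90 8C 80.
Offset 4: leading byte 0xF4 = 11110100 → 4-byte char #2 = F4 81 8C 80.
Offset 8: leading byte 0xF0 = 11110000 → 4-byte char #3 = F0 92 84 BA.
Offset 12: leading byte 0xE2 = 11100010 → 3-byte char #4 = E2 98 9D.
Offset 15: leading byte 0xE4 = 11100100 → 3-byte char #5 = E4 9E A8.
Leading byte 0xE4 = 11100100 matches 1110xxxx → 3-byte sequence.
Byte 1: 0xE4 = 11100100, payload 0100 (4 bits).
Byte 2: 0x9E = 10011110 (10xxxxxx ✓), payload 011110.
Byte 3: 0xA8 = 10101000 (10xxxxxx ✓), payload 101000.
Concatenate: 0100011110101000 = 0x47A8 (16 bits → U+47A8).

U+47A8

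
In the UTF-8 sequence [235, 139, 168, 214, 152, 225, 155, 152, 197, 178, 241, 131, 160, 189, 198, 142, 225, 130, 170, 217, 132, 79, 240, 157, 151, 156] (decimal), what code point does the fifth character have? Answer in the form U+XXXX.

Offset 0: leading byte 0xEB = 11101011 → 3-byte char #1 = EB 8B A8.
Offset 3: leading byte 0xD6 = 11010110 → 2-byte char #2 = D6 98.
Offset 5: leading byte 0xE1 = 11100001 → 3-byte char #3 = E1 9B 98.
Offset 8: leading byte 0xC5 = 11000101 → 2-byte char #4 = C5 B2.
Offset 10: leading byte 0xF1 = 11110001 → 4-byte char #5 = F1 83 A0 BD.
Leading byte 0xF1 = 11110001 matches 11110xxx → 4-byte sequence.
Byte 1: 0xF1 = 11110001, payload 001 (3 bits).
Byte 2: 0x83 = 10000011 (10xxxxxx ✓), payload 000011.
Byte 3: 0xA0 = 10100000 (10xxxxxx ✓), payload 100000.
Byte 4: 0xBD = 10111101 (10xxxxxx ✓), payload 111101.
Concatenate: 001000011100000111101 = 0x4383D (21 bits → U+4383D).

U+4383D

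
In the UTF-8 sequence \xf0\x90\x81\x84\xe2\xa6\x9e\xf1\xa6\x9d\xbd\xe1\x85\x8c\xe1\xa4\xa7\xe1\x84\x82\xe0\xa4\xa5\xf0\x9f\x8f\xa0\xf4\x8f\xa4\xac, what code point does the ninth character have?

U+10F92C

Offset 0: leading byte 0xF0 = 11110000 → 4-byte char #1 = F0 90 81 84.
Offset 4: leading byte 0xE2 = 11100010 → 3-byte char #2 = E2 A6 9E.
Offset 7: leading byte 0xF1 = 11110001 → 4-byte char #3 = F1 A6 9D BD.
Offset 11: leading byte 0xE1 = 11100001 → 3-byte char #4 = E1 85 8C.
Offset 14: leading byte 0xE1 = 11100001 → 3-byte char #5 = E1 A4 A7.
Offset 17: leading byte 0xE1 = 11100001 → 3-byte char #6 = E1 84 82.
Offset 20: leading byte 0xE0 = 11100000 → 3-byte char #7 = E0 A4 A5.
Offset 23: leading byte 0xF0 = 11110000 → 4-byte char #8 = F0 9F 8F A0.
Offset 27: leading byte 0xF4 = 11110100 → 4-byte char #9 = F4 8F A4 AC.
Leading byte 0xF4 = 11110100 matches 11110xxx → 4-byte sequence.
Byte 1: 0xF4 = 11110100, payload 100 (3 bits).
Byte 2: 0x8F = 10001111 (10xxxxxx ✓), payload 001111.
Byte 3: 0xA4 = 10100100 (10xxxxxx ✓), payload 100100.
Byte 4: 0xAC = 10101100 (10xxxxxx ✓), payload 101100.
Concatenate: 100001111100100101100 = 0x10F92C (21 bits → U+10F92C).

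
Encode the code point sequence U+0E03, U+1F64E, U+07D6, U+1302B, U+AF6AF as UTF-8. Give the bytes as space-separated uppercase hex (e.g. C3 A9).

U+0E03: 3-byte form → E0 B8 83.
U+1F64E: 4-byte form → F0 9F 99 8E.
U+07D6: 2-byte form → DF 96.
U+1302B: 4-byte form → F0 93 80 AB.
U+AF6AF: 4-byte form → F2 AF 9A AF.
Concatenated (17 bytes): E0 B8 83 F0 9F 99 8E DF 96 F0 93 80 AB F2 AF 9A AF.

E0 B8 83 F0 9F 99 8E DF 96 F0 93 80 AB F2 AF 9A AF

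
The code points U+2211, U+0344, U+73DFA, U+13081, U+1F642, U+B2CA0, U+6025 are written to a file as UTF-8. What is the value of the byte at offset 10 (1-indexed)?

0xF0

1-indexed offset 10 is 0-indexed offset 9.
U+2211 → 3-byte form E2 88 91 at offsets 0–2.
U+0344 → 2-byte form CD 84 at offsets 3–4.
U+73DFA → 4-byte form F1 B3 B7 BA at offsets 5–8.
U+13081 → 4-byte form F0 93 82 81 at offsets 9–12.
Offset 9 falls in char 4's range; it's byte 1 of F0 93 82 81 = 0xF0.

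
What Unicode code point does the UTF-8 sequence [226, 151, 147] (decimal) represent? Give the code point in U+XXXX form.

U+25D3

Leading byte 0xE2 = 11100010 matches 1110xxxx → 3-byte sequence.
Byte 1: 0xE2 = 11100010, payload 0010 (4 bits).
Byte 2: 0x97 = 10010111 (10xxxxxx ✓), payload 010111.
Byte 3: 0x93 = 10010011 (10xxxxxx ✓), payload 010011.
Concatenate: 0010010111010011 = 0x25D3 (16 bits → U+25D3).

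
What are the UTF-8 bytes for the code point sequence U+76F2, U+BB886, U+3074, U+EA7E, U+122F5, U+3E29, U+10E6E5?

E7 9B B2 F2 BB A2 86 E3 81 B4 EE A9 BE F0 92 8B B5 E3 B8 A9 F4 8E 9B A5

U+76F2: 3-byte form → E7 9B B2.
U+BB886: 4-byte form → F2 BB A2 86.
U+3074: 3-byte form → E3 81 B4.
U+EA7E: 3-byte form → EE A9 BE.
U+122F5: 4-byte form → F0 92 8B B5.
U+3E29: 3-byte form → E3 B8 A9.
U+10E6E5: 4-byte form → F4 8E 9B A5.
Concatenated (24 bytes): E7 9B B2 F2 BB A2 86 E3 81 B4 EE A9 BE F0 92 8B B5 E3 B8 A9 F4 8E 9B A5.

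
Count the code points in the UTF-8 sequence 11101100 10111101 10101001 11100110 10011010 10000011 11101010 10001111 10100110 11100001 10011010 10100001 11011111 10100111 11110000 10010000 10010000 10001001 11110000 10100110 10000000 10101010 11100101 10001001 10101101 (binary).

8

Byte at offset 0: 0xEC = 11101100 → 3-byte char (#1). Advance 3.
Byte at offset 3: 0xE6 = 11100110 → 3-byte char (#2). Advance 3.
Byte at offset 6: 0xEA = 11101010 → 3-byte char (#3). Advance 3.
Byte at offset 9: 0xE1 = 11100001 → 3-byte char (#4). Advance 3.
Byte at offset 12: 0xDF = 11011111 → 2-byte char (#5). Advance 2.
Byte at offset 14: 0xF0 = 11110000 → 4-byte char (#6). Advance 4.
Byte at offset 18: 0xF0 = 11110000 → 4-byte char (#7). Advance 4.
Byte at offset 22: 0xE5 = 11100101 → 3-byte char (#8). Advance 3.
Reached end at offset 25 after 8 code points.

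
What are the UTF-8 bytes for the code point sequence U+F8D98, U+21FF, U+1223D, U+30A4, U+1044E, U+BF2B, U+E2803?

U+F8D98: 4-byte form → F3 B8 B6 98.
U+21FF: 3-byte form → E2 87 BF.
U+1223D: 4-byte form → F0 92 88 BD.
U+30A4: 3-byte form → E3 82 A4.
U+1044E: 4-byte form → F0 90 91 8E.
U+BF2B: 3-byte form → EB BC AB.
U+E2803: 4-byte form → F3 A2 A0 83.
Concatenated (25 bytes): F3 B8 B6 98 E2 87 BF F0 92 88 BD E3 82 A4 F0 90 91 8E EB BC AB F3 A2 A0 83.

F3 B8 B6 98 E2 87 BF F0 92 88 BD E3 82 A4 F0 90 91 8E EB BC AB F3 A2 A0 83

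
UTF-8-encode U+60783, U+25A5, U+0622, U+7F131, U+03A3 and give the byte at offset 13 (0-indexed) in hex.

0xCE

U+60783 → 4-byte form F1 A0 9E 83 at offsets 0–3.
U+25A5 → 3-byte form E2 96 A5 at offsets 4–6.
U+0622 → 2-byte form D8 A2 at offsets 7–8.
U+7F131 → 4-byte form F1 BF 84 B1 at offsets 9–12.
U+03A3 → 2-byte form CE A3 at offsets 13–14.
Offset 13 falls in char 5's range; it's byte 1 of CE A3 = 0xCE.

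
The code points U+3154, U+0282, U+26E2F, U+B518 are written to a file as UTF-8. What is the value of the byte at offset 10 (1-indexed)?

1-indexed offset 10 is 0-indexed offset 9.
U+3154 → 3-byte form E3 85 94 at offsets 0–2.
U+0282 → 2-byte form CA 82 at offsets 3–4.
U+26E2F → 4-byte form F0 A6 B8 AF at offsets 5–8.
U+B518 → 3-byte form EB 94 98 at offsets 9–11.
Offset 9 falls in char 4's range; it's byte 1 of EB 94 98 = 0xEB.

0xEB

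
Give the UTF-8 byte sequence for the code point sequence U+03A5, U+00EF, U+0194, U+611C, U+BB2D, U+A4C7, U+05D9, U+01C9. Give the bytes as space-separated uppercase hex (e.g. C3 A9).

U+03A5: 2-byte form → CE A5.
U+00EF: 2-byte form → C3 AF.
U+0194: 2-byte form → C6 94.
U+611C: 3-byte form → E6 84 9C.
U+BB2D: 3-byte form → EB AC AD.
U+A4C7: 3-byte form → EA 93 87.
U+05D9: 2-byte form → D7 99.
U+01C9: 2-byte form → C7 89.
Concatenated (19 bytes): CE A5 C3 AF C6 94 E6 84 9C EB AC AD EA 93 87 D7 99 C7 89.

CE A5 C3 AF C6 94 E6 84 9C EB AC AD EA 93 87 D7 99 C7 89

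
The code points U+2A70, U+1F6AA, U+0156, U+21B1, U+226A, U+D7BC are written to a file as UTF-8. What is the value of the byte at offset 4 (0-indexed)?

U+2A70 → 3-byte form E2 A9 B0 at offsets 0–2.
U+1F6AA → 4-byte form F0 9F 9A AA at offsets 3–6.
Offset 4 falls in char 2's range; it's byte 2 of F0 9F 9A AA = 0x9F.

0x9F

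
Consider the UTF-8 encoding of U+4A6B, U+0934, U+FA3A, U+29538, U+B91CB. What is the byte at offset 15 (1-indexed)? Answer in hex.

0xB9

1-indexed offset 15 is 0-indexed offset 14.
U+4A6B → 3-byte form E4 A9 AB at offsets 0–2.
U+0934 → 3-byte form E0 A4 B4 at offsets 3–5.
U+FA3A → 3-byte form EF A8 BA at offsets 6–8.
U+29538 → 4-byte form F0 A9 94 B8 at offsets 9–12.
U+B91CB → 4-byte form F2 B9 87 8B at offsets 13–16.
Offset 14 falls in char 5's range; it's byte 2 of F2 B9 87 8B = 0xB9.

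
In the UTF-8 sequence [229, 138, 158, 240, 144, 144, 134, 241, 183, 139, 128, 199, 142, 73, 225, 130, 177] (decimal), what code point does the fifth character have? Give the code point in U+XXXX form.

Offset 0: leading byte 0xE5 = 11100101 → 3-byte char #1 = E5 8A 9E.
Offset 3: leading byte 0xF0 = 11110000 → 4-byte char #2 = F0 90 90 86.
Offset 7: leading byte 0xF1 = 11110001 → 4-byte char #3 = F1 B7 8B 80.
Offset 11: leading byte 0xC7 = 11000111 → 2-byte char #4 = C7 8E.
Offset 13: leading byte 0x49 = 01001001 → 1-byte char #5 = 49.
Leading byte 0x49 = 01001001 matches 0xxxxxxx → 1-byte sequence.
Byte 1: 0x49 = 01001001, payload 1001001 (7 bits).
Concatenate: 1001001 = 0x49 (7 bits → U+0049).

U+0049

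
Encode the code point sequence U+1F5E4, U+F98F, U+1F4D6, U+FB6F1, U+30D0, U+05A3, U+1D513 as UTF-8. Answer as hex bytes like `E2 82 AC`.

U+1F5E4: 4-byte form → F0 9F 97 A4.
U+F98F: 3-byte form → EF A6 8F.
U+1F4D6: 4-byte form → F0 9F 93 96.
U+FB6F1: 4-byte form → F3 BB 9B B1.
U+30D0: 3-byte form → E3 83 90.
U+05A3: 2-byte form → D6 A3.
U+1D513: 4-byte form → F0 9D 94 93.
Concatenated (24 bytes): F0 9F 97 A4 EF A6 8F F0 9F 93 96 F3 BB 9B B1 E3 83 90 D6 A3 F0 9D 94 93.

F0 9F 97 A4 EF A6 8F F0 9F 93 96 F3 BB 9B B1 E3 83 90 D6 A3 F0 9D 94 93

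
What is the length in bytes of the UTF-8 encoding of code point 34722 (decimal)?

U+87A2 = 0x87A2. UTF-8 uses 1 byte below 0x80, 2 below 0x800, 3 below 0x10000, 4 up to 0x10FFFF. 0x87A2 is in U+0800–U+FFFF → 3 bytes.

3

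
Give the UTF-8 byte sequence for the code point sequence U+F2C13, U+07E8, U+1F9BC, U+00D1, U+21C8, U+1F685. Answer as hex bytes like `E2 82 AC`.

F3 B2 B0 93 DF A8 F0 9F A6 BC C3 91 E2 87 88 F0 9F 9A 85

U+F2C13: 4-byte form → F3 B2 B0 93.
U+07E8: 2-byte form → DF A8.
U+1F9BC: 4-byte form → F0 9F A6 BC.
U+00D1: 2-byte form → C3 91.
U+21C8: 3-byte form → E2 87 88.
U+1F685: 4-byte form → F0 9F 9A 85.
Concatenated (19 bytes): F3 B2 B0 93 DF A8 F0 9F A6 BC C3 91 E2 87 88 F0 9F 9A 85.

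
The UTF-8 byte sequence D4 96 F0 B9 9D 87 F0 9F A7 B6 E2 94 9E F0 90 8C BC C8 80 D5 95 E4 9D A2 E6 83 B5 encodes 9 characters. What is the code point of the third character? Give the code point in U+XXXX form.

U+1F9F6

Offset 0: leading byte 0xD4 = 11010100 → 2-byte char #1 = D4 96.
Offset 2: leading byte 0xF0 = 11110000 → 4-byte char #2 = F0 B9 9D 87.
Offset 6: leading byte 0xF0 = 11110000 → 4-byte char #3 = F0 9F A7 B6.
Leading byte 0xF0 = 11110000 matches 11110xxx → 4-byte sequence.
Byte 1: 0xF0 = 11110000, payload 000 (3 bits).
Byte 2: 0x9F = 10011111 (10xxxxxx ✓), payload 011111.
Byte 3: 0xA7 = 10100111 (10xxxxxx ✓), payload 100111.
Byte 4: 0xB6 = 10110110 (10xxxxxx ✓), payload 110110.
Concatenate: 000011111100111110110 = 0x1F9F6 (21 bits → U+1F9F6).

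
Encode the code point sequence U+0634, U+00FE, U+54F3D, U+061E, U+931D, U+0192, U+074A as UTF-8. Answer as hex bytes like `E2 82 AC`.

D8 B4 C3 BE F1 94 BC BD D8 9E E9 8C 9D C6 92 DD 8A

U+0634: 2-byte form → D8 B4.
U+00FE: 2-byte form → C3 BE.
U+54F3D: 4-byte form → F1 94 BC BD.
U+061E: 2-byte form → D8 9E.
U+931D: 3-byte form → E9 8C 9D.
U+0192: 2-byte form → C6 92.
U+074A: 2-byte form → DD 8A.
Concatenated (17 bytes): D8 B4 C3 BE F1 94 BC BD D8 9E E9 8C 9D C6 92 DD 8A.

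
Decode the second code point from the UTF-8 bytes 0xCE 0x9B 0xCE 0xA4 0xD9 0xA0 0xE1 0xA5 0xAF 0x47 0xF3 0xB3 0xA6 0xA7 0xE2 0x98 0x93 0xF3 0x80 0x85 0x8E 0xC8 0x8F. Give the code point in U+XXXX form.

U+03A4

Offset 0: leading byte 0xCE = 11001110 → 2-byte char #1 = CE 9B.
Offset 2: leading byte 0xCE = 11001110 → 2-byte char #2 = CE A4.
Leading byte 0xCE = 11001110 matches 110xxxxx → 2-byte sequence.
Byte 1: 0xCE = 11001110, payload 01110 (5 bits).
Byte 2: 0xA4 = 10100100 (10xxxxxx ✓), payload 100100.
Concatenate: 01110100100 = 0x3A4 (11 bits → U+03A4).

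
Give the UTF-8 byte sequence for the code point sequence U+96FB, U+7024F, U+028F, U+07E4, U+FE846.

E9 9B BB F1 B0 89 8F CA 8F DF A4 F3 BE A1 86

U+96FB: 3-byte form → E9 9B BB.
U+7024F: 4-byte form → F1 B0 89 8F.
U+028F: 2-byte form → CA 8F.
U+07E4: 2-byte form → DF A4.
U+FE846: 4-byte form → F3 BE A1 86.
Concatenated (15 bytes): E9 9B BB F1 B0 89 8F CA 8F DF A4 F3 BE A1 86.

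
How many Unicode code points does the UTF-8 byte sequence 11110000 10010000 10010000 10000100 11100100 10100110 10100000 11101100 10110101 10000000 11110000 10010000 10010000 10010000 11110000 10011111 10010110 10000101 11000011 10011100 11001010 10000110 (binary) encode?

Byte at offset 0: 0xF0 = 11110000 → 4-byte char (#1). Advance 4.
Byte at offset 4: 0xE4 = 11100100 → 3-byte char (#2). Advance 3.
Byte at offset 7: 0xEC = 11101100 → 3-byte char (#3). Advance 3.
Byte at offset 10: 0xF0 = 11110000 → 4-byte char (#4). Advance 4.
Byte at offset 14: 0xF0 = 11110000 → 4-byte char (#5). Advance 4.
Byte at offset 18: 0xC3 = 11000011 → 2-byte char (#6). Advance 2.
Byte at offset 20: 0xCA = 11001010 → 2-byte char (#7). Advance 2.
Reached end at offset 22 after 7 code points.

7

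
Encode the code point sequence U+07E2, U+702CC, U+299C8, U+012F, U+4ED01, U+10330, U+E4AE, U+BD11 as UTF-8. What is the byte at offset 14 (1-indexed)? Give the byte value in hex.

1-indexed offset 14 is 0-indexed offset 13.
U+07E2 → 2-byte form DF A2 at offsets 0–1.
U+702CC → 4-byte form F1 B0 8B 8C at offsets 2–5.
U+299C8 → 4-byte form F0 A9 A7 88 at offsets 6–9.
U+012F → 2-byte form C4 AF at offsets 10–11.
U+4ED01 → 4-byte form F1 8E B4 81 at offsets 12–15.
Offset 13 falls in char 5's range; it's byte 2 of F1 8E B4 81 = 0x8E.

0x8E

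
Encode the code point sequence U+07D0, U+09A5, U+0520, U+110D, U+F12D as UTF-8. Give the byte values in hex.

U+07D0: 2-byte form → DF 90.
U+09A5: 3-byte form → E0 A6 A5.
U+0520: 2-byte form → D4 A0.
U+110D: 3-byte form → E1 84 8D.
U+F12D: 3-byte form → EF 84 AD.
Concatenated (13 bytes): DF 90 E0 A6 A5 D4 A0 E1 84 8D EF 84 AD.

DF 90 E0 A6 A5 D4 A0 E1 84 8D EF 84 AD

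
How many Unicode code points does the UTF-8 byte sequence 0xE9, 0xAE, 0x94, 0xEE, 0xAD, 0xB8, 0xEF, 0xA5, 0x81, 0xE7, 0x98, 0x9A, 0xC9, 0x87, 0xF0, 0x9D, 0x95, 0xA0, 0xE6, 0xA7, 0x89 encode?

Byte at offset 0: 0xE9 = 11101001 → 3-byte char (#1). Advance 3.
Byte at offset 3: 0xEE = 11101110 → 3-byte char (#2). Advance 3.
Byte at offset 6: 0xEF = 11101111 → 3-byte char (#3). Advance 3.
Byte at offset 9: 0xE7 = 11100111 → 3-byte char (#4). Advance 3.
Byte at offset 12: 0xC9 = 11001001 → 2-byte char (#5). Advance 2.
Byte at offset 14: 0xF0 = 11110000 → 4-byte char (#6). Advance 4.
Byte at offset 18: 0xE6 = 11100110 → 3-byte char (#7). Advance 3.
Reached end at offset 21 after 7 code points.

7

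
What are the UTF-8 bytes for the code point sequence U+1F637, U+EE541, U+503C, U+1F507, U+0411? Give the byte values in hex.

U+1F637: 4-byte form → F0 9F 98 B7.
U+EE541: 4-byte form → F3 AE 95 81.
U+503C: 3-byte form → E5 80 BC.
U+1F507: 4-byte form → F0 9F 94 87.
U+0411: 2-byte form → D0 91.
Concatenated (17 bytes): F0 9F 98 B7 F3 AE 95 81 E5 80 BC F0 9F 94 87 D0 91.

F0 9F 98 B7 F3 AE 95 81 E5 80 BC F0 9F 94 87 D0 91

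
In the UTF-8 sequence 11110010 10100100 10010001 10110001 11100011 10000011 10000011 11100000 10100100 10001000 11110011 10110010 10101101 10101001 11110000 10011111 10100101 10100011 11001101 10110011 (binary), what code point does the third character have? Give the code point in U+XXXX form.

Offset 0: leading byte 0xF2 = 11110010 → 4-byte char #1 = F2 A4 91 B1.
Offset 4: leading byte 0xE3 = 11100011 → 3-byte char #2 = E3 83 83.
Offset 7: leading byte 0xE0 = 11100000 → 3-byte char #3 = E0 A4 88.
Leading byte 0xE0 = 11100000 matches 1110xxxx → 3-byte sequence.
Byte 1: 0xE0 = 11100000, payload 0000 (4 bits).
Byte 2: 0xA4 = 10100100 (10xxxxxx ✓), payload 100100.
Byte 3: 0x88 = 10001000 (10xxxxxx ✓), payload 001000.
Concatenate: 0000100100001000 = 0x908 (16 bits → U+0908).

U+0908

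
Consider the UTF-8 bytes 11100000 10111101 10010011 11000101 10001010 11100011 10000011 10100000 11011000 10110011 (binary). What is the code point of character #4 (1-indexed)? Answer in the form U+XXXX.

Offset 0: leading byte 0xE0 = 11100000 → 3-byte char #1 = E0 BD 93.
Offset 3: leading byte 0xC5 = 11000101 → 2-byte char #2 = C5 8A.
Offset 5: leading byte 0xE3 = 11100011 → 3-byte char #3 = E3 83 A0.
Offset 8: leading byte 0xD8 = 11011000 → 2-byte char #4 = D8 B3.
Leading byte 0xD8 = 11011000 matches 110xxxxx → 2-byte sequence.
Byte 1: 0xD8 = 11011000, payload 11000 (5 bits).
Byte 2: 0xB3 = 10110011 (10xxxxxx ✓), payload 110011.
Concatenate: 11000110011 = 0x633 (11 bits → U+0633).

U+0633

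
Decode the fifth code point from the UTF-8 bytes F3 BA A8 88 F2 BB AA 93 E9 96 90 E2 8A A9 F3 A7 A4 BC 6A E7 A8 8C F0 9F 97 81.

U+E793C

Offset 0: leading byte 0xF3 = 11110011 → 4-byte char #1 = F3 BA A8 88.
Offset 4: leading byte 0xF2 = 11110010 → 4-byte char #2 = F2 BB AA 93.
Offset 8: leading byte 0xE9 = 11101001 → 3-byte char #3 = E9 96 90.
Offset 11: leading byte 0xE2 = 11100010 → 3-byte char #4 = E2 8A A9.
Offset 14: leading byte 0xF3 = 11110011 → 4-byte char #5 = F3 A7 A4 BC.
Leading byte 0xF3 = 11110011 matches 11110xxx → 4-byte sequence.
Byte 1: 0xF3 = 11110011, payload 011 (3 bits).
Byte 2: 0xA7 = 10100111 (10xxxxxx ✓), payload 100111.
Byte 3: 0xA4 = 10100100 (10xxxxxx ✓), payload 100100.
Byte 4: 0xBC = 10111100 (10xxxxxx ✓), payload 111100.
Concatenate: 011100111100100111100 = 0xE793C (21 bits → U+E793C).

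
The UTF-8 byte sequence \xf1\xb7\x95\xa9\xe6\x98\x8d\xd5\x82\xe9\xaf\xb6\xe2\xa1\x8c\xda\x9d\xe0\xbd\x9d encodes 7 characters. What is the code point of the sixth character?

Offset 0: leading byte 0xF1 = 11110001 → 4-byte char #1 = F1 B7 95 A9.
Offset 4: leading byte 0xE6 = 11100110 → 3-byte char #2 = E6 98 8D.
Offset 7: leading byte 0xD5 = 11010101 → 2-byte char #3 = D5 82.
Offset 9: leading byte 0xE9 = 11101001 → 3-byte char #4 = E9 AF B6.
Offset 12: leading byte 0xE2 = 11100010 → 3-byte char #5 = E2 A1 8C.
Offset 15: leading byte 0xDA = 11011010 → 2-byte char #6 = DA 9D.
Leading byte 0xDA = 11011010 matches 110xxxxx → 2-byte sequence.
Byte 1: 0xDA = 11011010, payload 11010 (5 bits).
Byte 2: 0x9D = 10011101 (10xxxxxx ✓), payload 011101.
Concatenate: 11010011101 = 0x69D (11 bits → U+069D).

U+069D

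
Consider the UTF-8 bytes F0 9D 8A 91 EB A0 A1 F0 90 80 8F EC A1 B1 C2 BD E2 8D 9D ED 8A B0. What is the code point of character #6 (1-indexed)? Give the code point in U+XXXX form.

U+235D

Offset 0: leading byte 0xF0 = 11110000 → 4-byte char #1 = F0 9D 8A 91.
Offset 4: leading byte 0xEB = 11101011 → 3-byte char #2 = EB A0 A1.
Offset 7: leading byte 0xF0 = 11110000 → 4-byte char #3 = F0 90 80 8F.
Offset 11: leading byte 0xEC = 11101100 → 3-byte char #4 = EC A1 B1.
Offset 14: leading byte 0xC2 = 11000010 → 2-byte char #5 = C2 BD.
Offset 16: leading byte 0xE2 = 11100010 → 3-byte char #6 = E2 8D 9D.
Leading byte 0xE2 = 11100010 matches 1110xxxx → 3-byte sequence.
Byte 1: 0xE2 = 11100010, payload 0010 (4 bits).
Byte 2: 0x8D = 10001101 (10xxxxxx ✓), payload 001101.
Byte 3: 0x9D = 10011101 (10xxxxxx ✓), payload 011101.
Concatenate: 0010001101011101 = 0x235D (16 bits → U+235D).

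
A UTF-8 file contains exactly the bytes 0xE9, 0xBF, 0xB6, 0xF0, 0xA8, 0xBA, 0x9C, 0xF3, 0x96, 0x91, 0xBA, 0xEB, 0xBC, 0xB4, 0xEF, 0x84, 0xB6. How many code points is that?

5

Byte at offset 0: 0xE9 = 11101001 → 3-byte char (#1). Advance 3.
Byte at offset 3: 0xF0 = 11110000 → 4-byte char (#2). Advance 4.
Byte at offset 7: 0xF3 = 11110011 → 4-byte char (#3). Advance 4.
Byte at offset 11: 0xEB = 11101011 → 3-byte char (#4). Advance 3.
Byte at offset 14: 0xEF = 11101111 → 3-byte char (#5). Advance 3.
Reached end at offset 17 after 5 code points.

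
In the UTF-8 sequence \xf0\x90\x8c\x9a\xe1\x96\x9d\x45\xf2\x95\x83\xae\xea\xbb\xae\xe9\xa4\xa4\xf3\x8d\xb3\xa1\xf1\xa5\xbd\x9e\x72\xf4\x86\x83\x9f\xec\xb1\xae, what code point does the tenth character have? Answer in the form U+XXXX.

U+1060DF

Offset 0: leading byte 0xF0 = 11110000 → 4-byte char #1 = F0 90 8C 9A.
Offset 4: leading byte 0xE1 = 11100001 → 3-byte char #2 = E1 96 9D.
Offset 7: leading byte 0x45 = 01000101 → 1-byte char #3 = 45.
Offset 8: leading byte 0xF2 = 11110010 → 4-byte char #4 = F2 95 83 AE.
Offset 12: leading byte 0xEA = 11101010 → 3-byte char #5 = EA BB AE.
Offset 15: leading byte 0xE9 = 11101001 → 3-byte char #6 = E9 A4 A4.
Offset 18: leading byte 0xF3 = 11110011 → 4-byte char #7 = F3 8D B3 A1.
Offset 22: leading byte 0xF1 = 11110001 → 4-byte char #8 = F1 A5 BD 9E.
Offset 26: leading byte 0x72 = 01110010 → 1-byte char #9 = 72.
Offset 27: leading byte 0xF4 = 11110100 → 4-byte char #10 = F4 86 83 9F.
Leading byte 0xF4 = 11110100 matches 11110xxx → 4-byte sequence.
Byte 1: 0xF4 = 11110100, payload 100 (3 bits).
Byte 2: 0x86 = 10000110 (10xxxxxx ✓), payload 000110.
Byte 3: 0x83 = 10000011 (10xxxxxx ✓), payload 000011.
Byte 4: 0x9F = 10011111 (10xxxxxx ✓), payload 011111.
Concatenate: 100000110000011011111 = 0x1060DF (21 bits → U+1060DF).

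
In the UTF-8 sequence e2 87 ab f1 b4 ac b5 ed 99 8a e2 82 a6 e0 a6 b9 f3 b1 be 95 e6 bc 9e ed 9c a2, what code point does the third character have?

U+D64A

Offset 0: leading byte 0xE2 = 11100010 → 3-byte char #1 = E2 87 AB.
Offset 3: leading byte 0xF1 = 11110001 → 4-byte char #2 = F1 B4 AC B5.
Offset 7: leading byte 0xED = 11101101 → 3-byte char #3 = ED 99 8A.
Leading byte 0xED = 11101101 matches 1110xxxx → 3-byte sequence.
Byte 1: 0xED = 11101101, payload 1101 (4 bits).
Byte 2: 0x99 = 10011001 (10xxxxxx ✓), payload 011001.
Byte 3: 0x8A = 10001010 (10xxxxxx ✓), payload 001010.
Concatenate: 1101011001001010 = 0xD64A (16 bits → U+D64A).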